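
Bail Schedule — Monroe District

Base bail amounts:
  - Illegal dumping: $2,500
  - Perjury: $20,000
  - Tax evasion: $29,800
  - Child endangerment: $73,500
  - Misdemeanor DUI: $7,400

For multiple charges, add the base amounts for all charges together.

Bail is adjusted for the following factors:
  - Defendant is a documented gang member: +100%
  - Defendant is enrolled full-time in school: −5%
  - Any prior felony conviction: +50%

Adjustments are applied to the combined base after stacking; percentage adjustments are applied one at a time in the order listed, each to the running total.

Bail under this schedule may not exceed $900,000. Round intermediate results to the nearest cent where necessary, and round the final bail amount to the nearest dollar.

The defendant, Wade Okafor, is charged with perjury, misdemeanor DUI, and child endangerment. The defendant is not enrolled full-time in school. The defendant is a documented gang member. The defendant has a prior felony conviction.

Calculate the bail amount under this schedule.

$302,700

Base amounts from the schedule: perjury $20,000; misdemeanor DUI $7,400; child endangerment $73,500.
Stacking rule: sum of all bases. $20,000 + $7,400 + $73,500 = $100,900.
Defendant is a documented gang member (+100%): $100,900 × 2 = $201,800.
Any prior felony conviction (+50%): $201,800 × 1.5 = $302,700.
$302,700 is within the $900,000 maximum.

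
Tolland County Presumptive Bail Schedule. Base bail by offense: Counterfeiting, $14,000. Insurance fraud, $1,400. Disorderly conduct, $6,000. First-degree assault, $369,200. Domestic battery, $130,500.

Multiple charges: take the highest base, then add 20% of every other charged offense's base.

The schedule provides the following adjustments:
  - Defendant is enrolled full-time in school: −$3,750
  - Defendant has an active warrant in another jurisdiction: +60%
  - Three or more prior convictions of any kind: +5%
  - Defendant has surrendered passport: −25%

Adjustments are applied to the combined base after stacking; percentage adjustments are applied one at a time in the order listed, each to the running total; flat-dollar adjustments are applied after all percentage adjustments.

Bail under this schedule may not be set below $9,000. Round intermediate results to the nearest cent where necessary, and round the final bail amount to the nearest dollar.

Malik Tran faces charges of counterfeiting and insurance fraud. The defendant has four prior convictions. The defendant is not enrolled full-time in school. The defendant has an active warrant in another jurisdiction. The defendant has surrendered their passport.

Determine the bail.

Base amounts from the schedule: counterfeiting $14,000; insurance fraud $1,400.
Stacking rule: highest base plus 20% of each additional charge. Highest is counterfeiting at $14,000. Additional: $1,400 × 20% = $280. Combined base = $14,000 + $280 = $14,280.
Defendant has an active warrant in another jurisdiction (+60%): $14,280 × 1.6 = $22,848.
Three or more prior convictions of any kind (+5%): $22,848 × 1.05 = $23,990.40.
Defendant has surrendered passport (−25%): $23,990.40 × 0.75 = $17,992.80.
$17,992.80 is at or above the $9,000 minimum.
Rounded to the nearest dollar: $17,993.

$17,993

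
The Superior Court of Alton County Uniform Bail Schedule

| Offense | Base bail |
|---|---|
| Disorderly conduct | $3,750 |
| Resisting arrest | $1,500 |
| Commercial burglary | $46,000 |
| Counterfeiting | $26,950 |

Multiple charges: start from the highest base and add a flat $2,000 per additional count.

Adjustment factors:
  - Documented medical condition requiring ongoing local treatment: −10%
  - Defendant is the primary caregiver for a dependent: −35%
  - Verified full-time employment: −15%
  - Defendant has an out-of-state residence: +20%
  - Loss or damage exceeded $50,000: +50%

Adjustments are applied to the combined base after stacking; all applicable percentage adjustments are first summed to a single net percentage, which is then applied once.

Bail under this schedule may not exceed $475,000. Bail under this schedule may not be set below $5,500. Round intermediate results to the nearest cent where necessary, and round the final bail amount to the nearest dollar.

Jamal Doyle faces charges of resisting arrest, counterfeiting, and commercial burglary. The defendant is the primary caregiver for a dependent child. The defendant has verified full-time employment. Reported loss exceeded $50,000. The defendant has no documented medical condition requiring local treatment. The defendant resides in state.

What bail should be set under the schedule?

$50,000

Base amounts from the schedule: resisting arrest $1,500; counterfeiting $26,950; commercial burglary $46,000.
Stacking rule: highest base plus $2,000 per additional charge. Highest is commercial burglary at $46,000; 2 additional charges → +$4,000. Combined base = $50,000.
Net percentage adjustment: −35% −15% +50% = +0%. $50,000 × 1 = $50,000.
$50,000 is within the $475,000 maximum.
$50,000 is at or above the $5,500 minimum.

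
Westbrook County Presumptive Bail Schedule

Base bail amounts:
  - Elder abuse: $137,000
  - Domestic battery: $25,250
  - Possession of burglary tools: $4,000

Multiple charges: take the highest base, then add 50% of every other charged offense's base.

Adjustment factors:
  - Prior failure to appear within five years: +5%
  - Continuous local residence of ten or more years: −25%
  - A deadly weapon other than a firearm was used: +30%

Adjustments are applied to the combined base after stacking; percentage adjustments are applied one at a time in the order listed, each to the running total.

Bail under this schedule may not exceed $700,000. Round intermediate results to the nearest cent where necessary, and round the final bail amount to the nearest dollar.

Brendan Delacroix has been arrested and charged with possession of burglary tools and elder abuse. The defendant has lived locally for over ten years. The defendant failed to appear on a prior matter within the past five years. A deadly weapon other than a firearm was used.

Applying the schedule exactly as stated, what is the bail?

$142,301

Base amounts from the schedule: possession of burglary tools $4,000; elder abuse $137,000.
Stacking rule: highest base plus 50% of each additional charge. Highest is elder abuse at $137,000. Additional: $4,000 × 50% = $2,000. Combined base = $137,000 + $2,000 = $139,000.
Prior failure to appear within five years (+5%): $139,000 × 1.05 = $145,950.
Continuous local residence of ten or more years (−25%): $145,950 × 0.75 = $109,462.50.
A deadly weapon other than a firearm was used (+30%): $109,462.50 × 1.3 = $142,301.25.
$142,301.25 is within the $700,000 maximum.
Rounded to the nearest dollar: $142,301.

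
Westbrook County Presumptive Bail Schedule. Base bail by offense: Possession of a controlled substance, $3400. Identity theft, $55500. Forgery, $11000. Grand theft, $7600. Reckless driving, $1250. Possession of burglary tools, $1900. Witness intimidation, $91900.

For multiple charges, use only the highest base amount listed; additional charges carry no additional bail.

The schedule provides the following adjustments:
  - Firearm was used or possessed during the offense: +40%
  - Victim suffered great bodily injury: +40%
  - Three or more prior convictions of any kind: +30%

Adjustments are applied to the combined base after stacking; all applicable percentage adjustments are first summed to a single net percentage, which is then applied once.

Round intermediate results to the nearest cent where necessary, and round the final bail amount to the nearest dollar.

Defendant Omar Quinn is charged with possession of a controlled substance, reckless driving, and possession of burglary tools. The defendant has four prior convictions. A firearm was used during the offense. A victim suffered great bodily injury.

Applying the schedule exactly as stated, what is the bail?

Base amounts from the schedule: possession of a controlled substance $3400; reckless driving $1250; possession of burglary tools $1900.
Stacking rule: use the highest base only. Highest is possession of a controlled substance at $3400. Combined base = $3400.
Net percentage adjustment: +40% +40% +30% = +110%. $3400 × 2.1 = $7140.

$7140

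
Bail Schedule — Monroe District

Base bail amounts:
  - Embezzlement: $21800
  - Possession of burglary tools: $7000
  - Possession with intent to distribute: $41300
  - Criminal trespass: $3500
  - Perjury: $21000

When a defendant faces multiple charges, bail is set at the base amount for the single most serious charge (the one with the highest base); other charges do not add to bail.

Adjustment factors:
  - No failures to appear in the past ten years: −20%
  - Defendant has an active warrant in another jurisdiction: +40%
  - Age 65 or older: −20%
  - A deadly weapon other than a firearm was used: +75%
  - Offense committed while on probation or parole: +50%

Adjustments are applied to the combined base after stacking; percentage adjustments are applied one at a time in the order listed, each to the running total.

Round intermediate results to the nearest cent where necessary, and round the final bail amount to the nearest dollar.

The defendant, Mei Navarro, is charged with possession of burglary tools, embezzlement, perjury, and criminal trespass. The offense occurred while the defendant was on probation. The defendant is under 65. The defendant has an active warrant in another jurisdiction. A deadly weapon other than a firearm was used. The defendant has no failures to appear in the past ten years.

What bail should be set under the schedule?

Base amounts from the schedule: possession of burglary tools $7000; embezzlement $21800; perjury $21000; criminal trespass $3500.
Stacking rule: use the highest base only. Highest is embezzlement at $21800. Combined base = $21800.
No failures to appear in the past ten years (−20%): $21800 × 0.8 = $17440.
Defendant has an active warrant in another jurisdiction (+40%): $17440 × 1.4 = $24416.
A deadly weapon other than a firearm was used (+75%): $24416 × 1.75 = $42728.
Offense committed while on probation or parole (+50%): $42728 × 1.5 = $64092.

$64092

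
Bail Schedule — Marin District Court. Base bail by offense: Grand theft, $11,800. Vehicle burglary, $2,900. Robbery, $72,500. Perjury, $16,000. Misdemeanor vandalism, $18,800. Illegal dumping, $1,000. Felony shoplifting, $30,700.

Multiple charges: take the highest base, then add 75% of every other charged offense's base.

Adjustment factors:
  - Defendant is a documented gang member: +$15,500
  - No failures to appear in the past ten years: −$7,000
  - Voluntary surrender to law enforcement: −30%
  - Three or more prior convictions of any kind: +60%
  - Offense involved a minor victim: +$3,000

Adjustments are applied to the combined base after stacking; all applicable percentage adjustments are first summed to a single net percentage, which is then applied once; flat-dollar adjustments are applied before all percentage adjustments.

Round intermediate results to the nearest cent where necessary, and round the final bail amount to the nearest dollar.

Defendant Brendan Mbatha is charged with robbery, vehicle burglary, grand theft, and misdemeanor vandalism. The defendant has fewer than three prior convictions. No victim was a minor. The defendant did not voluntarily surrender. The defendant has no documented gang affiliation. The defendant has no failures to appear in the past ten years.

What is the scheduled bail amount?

$90,625

Base amounts from the schedule: robbery $72,500; vehicle burglary $2,900; grand theft $11,800; misdemeanor vandalism $18,800.
Stacking rule: highest base plus 75% of each additional charge. Highest is robbery at $72,500. Additional: $2,900 × 75% = $2,175; $11,800 × 75% = $8,850; $18,800 × 75% = $14,100. Combined base = $72,500 + $25,125 = $97,625.
No failures to appear in the past ten years (−$7,000 flat): $97,625 − $7,000 = $90,625.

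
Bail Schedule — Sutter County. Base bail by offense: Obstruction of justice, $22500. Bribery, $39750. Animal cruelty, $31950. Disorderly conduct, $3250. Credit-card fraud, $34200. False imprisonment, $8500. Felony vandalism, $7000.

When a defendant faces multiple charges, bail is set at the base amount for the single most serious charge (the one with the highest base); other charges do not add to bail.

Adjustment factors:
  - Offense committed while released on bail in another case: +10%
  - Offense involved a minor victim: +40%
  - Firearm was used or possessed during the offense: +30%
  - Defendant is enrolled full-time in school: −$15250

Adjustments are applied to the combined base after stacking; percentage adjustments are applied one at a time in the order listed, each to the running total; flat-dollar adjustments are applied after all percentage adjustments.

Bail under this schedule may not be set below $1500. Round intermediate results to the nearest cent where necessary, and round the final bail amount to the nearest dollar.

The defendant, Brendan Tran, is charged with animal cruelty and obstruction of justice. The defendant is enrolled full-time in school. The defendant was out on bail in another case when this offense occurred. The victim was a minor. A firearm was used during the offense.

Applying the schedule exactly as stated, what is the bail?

$48714

Base amounts from the schedule: animal cruelty $31950; obstruction of justice $22500.
Stacking rule: use the highest base only. Highest is animal cruelty at $31950. Combined base = $31950.
Offense committed while released on bail in another case (+10%): $31950 × 1.1 = $35145.
Offense involved a minor victim (+40%): $35145 × 1.4 = $49203.
Firearm was used or possessed during the offense (+30%): $49203 × 1.3 = $63963.90.
Defendant is enrolled full-time in school (−$15250 flat): $63963.90 − $15250 = $48713.90.
$48713.90 is at or above the $1500 minimum.
Rounded to the nearest dollar: $48714.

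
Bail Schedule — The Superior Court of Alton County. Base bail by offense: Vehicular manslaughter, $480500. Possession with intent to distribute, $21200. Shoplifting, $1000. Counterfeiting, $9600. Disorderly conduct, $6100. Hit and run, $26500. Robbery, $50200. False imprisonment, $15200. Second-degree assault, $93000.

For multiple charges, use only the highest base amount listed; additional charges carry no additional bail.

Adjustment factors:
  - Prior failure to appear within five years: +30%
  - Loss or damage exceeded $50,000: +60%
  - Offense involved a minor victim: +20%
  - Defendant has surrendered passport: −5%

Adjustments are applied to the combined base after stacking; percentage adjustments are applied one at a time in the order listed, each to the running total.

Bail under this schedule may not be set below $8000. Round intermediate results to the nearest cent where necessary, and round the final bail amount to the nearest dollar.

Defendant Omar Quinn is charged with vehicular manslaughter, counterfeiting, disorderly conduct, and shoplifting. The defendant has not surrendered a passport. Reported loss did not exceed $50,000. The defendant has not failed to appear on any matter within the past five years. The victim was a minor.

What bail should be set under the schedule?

$576600

Base amounts from the schedule: vehicular manslaughter $480500; counterfeiting $9600; disorderly conduct $6100; shoplifting $1000.
Stacking rule: use the highest base only. Highest is vehicular manslaughter at $480500. Combined base = $480500.
Offense involved a minor victim (+20%): $480500 × 1.2 = $576600.
$576600 is at or above the $8000 minimum.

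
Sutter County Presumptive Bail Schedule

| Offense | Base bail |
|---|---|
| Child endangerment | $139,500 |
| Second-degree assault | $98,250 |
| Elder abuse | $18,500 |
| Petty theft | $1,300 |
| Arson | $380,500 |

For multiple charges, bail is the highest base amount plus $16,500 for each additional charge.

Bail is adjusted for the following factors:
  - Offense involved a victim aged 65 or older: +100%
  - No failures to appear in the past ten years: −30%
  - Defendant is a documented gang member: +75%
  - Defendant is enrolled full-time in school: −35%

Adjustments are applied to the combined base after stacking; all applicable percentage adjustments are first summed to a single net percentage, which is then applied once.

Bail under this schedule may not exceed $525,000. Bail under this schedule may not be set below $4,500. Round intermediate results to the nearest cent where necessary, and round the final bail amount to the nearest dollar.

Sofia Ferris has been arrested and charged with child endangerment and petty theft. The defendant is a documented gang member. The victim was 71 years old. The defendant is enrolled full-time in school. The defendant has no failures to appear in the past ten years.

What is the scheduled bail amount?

$327,600

Base amounts from the schedule: child endangerment $139,500; petty theft $1,300.
Stacking rule: highest base plus $16,500 per additional charge. Highest is child endangerment at $139,500; 1 additional charge → +$16,500. Combined base = $156,000.
Net percentage adjustment: +100% −30% +75% −35% = +110%. $156,000 × 2.1 = $327,600.
$327,600 is within the $525,000 maximum.
$327,600 is at or above the $4,500 minimum.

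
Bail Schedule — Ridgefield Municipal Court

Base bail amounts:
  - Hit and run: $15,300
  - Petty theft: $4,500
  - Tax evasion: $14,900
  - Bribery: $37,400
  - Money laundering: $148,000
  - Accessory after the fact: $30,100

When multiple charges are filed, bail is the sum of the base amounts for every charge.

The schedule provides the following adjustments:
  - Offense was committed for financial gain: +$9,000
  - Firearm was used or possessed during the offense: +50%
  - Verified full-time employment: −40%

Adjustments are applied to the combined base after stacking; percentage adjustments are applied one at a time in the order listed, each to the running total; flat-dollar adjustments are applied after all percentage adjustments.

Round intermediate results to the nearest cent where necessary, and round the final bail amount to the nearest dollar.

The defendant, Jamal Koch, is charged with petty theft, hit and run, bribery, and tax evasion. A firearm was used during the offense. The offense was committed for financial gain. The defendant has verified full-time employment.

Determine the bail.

$73,890

Base amounts from the schedule: petty theft $4,500; hit and run $15,300; bribery $37,400; tax evasion $14,900.
Stacking rule: sum of all bases. $4,500 + $15,300 + $37,400 + $14,900 = $72,100.
Firearm was used or possessed during the offense (+50%): $72,100 × 1.5 = $108,150.
Verified full-time employment (−40%): $108,150 × 0.6 = $64,890.
Offense was committed for financial gain (+$9,000 flat): $64,890 + $9,000 = $73,890.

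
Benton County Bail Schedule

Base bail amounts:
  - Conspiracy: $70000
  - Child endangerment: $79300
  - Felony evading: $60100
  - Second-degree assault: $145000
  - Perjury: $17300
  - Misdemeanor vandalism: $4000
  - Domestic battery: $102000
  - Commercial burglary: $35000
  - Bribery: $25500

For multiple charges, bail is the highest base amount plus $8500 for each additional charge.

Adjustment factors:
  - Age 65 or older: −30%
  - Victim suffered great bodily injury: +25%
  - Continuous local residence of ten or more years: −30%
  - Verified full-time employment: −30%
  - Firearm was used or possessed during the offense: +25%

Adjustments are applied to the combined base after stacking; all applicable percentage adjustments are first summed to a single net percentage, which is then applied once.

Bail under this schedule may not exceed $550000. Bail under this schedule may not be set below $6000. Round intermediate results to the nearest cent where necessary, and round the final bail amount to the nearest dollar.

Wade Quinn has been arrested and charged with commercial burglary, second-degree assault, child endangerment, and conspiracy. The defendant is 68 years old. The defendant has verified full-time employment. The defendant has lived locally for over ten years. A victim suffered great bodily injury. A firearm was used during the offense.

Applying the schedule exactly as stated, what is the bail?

Base amounts from the schedule: commercial burglary $35000; second-degree assault $145000; child endangerment $79300; conspiracy $70000.
Stacking rule: highest base plus $8500 per additional charge. Highest is second-degree assault at $145000; 3 additional charges → +$25500. Combined base = $170500.
Net percentage adjustment: −30% +25% −30% −30% +25% = −40%. $170500 × 0.6 = $102300.
$102300 is within the $550000 maximum.
$102300 is at or above the $6000 minimum.

$102300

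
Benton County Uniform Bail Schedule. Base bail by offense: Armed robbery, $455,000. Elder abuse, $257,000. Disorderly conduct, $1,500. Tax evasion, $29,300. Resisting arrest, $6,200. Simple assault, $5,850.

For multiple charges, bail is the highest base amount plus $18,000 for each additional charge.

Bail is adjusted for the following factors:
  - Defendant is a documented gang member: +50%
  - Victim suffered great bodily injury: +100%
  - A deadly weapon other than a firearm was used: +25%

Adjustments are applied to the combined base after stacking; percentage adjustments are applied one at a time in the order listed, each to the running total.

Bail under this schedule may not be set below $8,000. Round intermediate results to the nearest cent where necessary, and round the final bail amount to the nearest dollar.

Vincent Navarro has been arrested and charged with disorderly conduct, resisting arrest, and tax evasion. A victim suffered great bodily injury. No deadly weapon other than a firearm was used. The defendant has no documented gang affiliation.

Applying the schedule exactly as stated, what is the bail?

$130,600

Base amounts from the schedule: disorderly conduct $1,500; resisting arrest $6,200; tax evasion $29,300.
Stacking rule: highest base plus $18,000 per additional charge. Highest is tax evasion at $29,300; 2 additional charges → +$36,000. Combined base = $65,300.
Victim suffered great bodily injury (+100%): $65,300 × 2 = $130,600.
$130,600 is at or above the $8,000 minimum.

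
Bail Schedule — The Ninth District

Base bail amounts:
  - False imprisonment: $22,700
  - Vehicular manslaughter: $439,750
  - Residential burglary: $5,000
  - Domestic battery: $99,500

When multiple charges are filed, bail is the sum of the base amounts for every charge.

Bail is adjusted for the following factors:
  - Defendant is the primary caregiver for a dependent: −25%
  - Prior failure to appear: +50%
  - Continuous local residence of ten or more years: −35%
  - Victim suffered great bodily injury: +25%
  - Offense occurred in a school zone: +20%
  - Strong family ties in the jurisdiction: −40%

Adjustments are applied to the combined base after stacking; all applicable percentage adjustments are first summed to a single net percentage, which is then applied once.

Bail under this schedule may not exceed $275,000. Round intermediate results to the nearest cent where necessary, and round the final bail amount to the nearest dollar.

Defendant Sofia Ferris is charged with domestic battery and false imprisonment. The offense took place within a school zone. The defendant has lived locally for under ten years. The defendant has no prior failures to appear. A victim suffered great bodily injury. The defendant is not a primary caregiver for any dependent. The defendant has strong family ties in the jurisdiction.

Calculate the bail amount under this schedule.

$128,310

Base amounts from the schedule: domestic battery $99,500; false imprisonment $22,700.
Stacking rule: sum of all bases. $99,500 + $22,700 = $122,200.
Net percentage adjustment: +25% +20% −40% = +5%. $122,200 × 1.05 = $128,310.
$128,310 is within the $275,000 maximum.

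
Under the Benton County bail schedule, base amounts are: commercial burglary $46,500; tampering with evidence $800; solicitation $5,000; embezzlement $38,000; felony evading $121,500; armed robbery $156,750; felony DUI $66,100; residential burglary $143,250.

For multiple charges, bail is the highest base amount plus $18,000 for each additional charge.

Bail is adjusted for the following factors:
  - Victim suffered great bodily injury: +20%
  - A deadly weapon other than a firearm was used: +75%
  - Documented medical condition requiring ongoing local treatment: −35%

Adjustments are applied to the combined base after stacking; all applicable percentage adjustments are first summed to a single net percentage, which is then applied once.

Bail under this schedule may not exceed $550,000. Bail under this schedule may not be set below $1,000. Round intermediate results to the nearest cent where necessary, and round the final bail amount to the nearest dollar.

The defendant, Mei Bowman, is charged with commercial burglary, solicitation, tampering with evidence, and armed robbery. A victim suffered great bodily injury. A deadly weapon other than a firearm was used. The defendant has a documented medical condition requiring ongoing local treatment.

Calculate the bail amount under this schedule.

$337,200

Base amounts from the schedule: commercial burglary $46,500; solicitation $5,000; tampering with evidence $800; armed robbery $156,750.
Stacking rule: highest base plus $18,000 per additional charge. Highest is armed robbery at $156,750; 3 additional charges → +$54,000. Combined base = $210,750.
Net percentage adjustment: +20% +75% −35% = +60%. $210,750 × 1.6 = $337,200.
$337,200 is within the $550,000 maximum.
$337,200 is at or above the $1,000 minimum.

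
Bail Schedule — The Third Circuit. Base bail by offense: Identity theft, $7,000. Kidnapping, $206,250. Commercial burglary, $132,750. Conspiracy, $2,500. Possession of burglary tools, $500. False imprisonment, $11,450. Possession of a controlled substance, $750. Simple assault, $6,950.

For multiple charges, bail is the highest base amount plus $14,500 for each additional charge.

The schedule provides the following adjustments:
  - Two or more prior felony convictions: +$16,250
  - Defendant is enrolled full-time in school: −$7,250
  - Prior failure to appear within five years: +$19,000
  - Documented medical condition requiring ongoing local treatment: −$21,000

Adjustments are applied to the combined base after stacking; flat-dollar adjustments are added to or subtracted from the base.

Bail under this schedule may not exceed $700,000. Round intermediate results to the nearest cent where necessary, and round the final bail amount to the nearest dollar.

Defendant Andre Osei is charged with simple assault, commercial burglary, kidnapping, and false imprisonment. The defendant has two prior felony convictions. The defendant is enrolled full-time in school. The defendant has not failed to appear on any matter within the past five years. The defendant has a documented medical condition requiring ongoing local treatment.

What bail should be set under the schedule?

$237,750

Base amounts from the schedule: simple assault $6,950; commercial burglary $132,750; kidnapping $206,250; false imprisonment $11,450.
Stacking rule: highest base plus $14,500 per additional charge. Highest is kidnapping at $206,250; 3 additional charges → +$43,500. Combined base = $249,750.
Two or more prior felony convictions (+$16,250 flat): $249,750 + $16,250 = $266,000.
Defendant is enrolled full-time in school (−$7,250 flat): $266,000 − $7,250 = $258,750.
Documented medical condition requiring ongoing local treatment (−$21,000 flat): $258,750 − $21,000 = $237,750.
$237,750 is within the $700,000 maximum.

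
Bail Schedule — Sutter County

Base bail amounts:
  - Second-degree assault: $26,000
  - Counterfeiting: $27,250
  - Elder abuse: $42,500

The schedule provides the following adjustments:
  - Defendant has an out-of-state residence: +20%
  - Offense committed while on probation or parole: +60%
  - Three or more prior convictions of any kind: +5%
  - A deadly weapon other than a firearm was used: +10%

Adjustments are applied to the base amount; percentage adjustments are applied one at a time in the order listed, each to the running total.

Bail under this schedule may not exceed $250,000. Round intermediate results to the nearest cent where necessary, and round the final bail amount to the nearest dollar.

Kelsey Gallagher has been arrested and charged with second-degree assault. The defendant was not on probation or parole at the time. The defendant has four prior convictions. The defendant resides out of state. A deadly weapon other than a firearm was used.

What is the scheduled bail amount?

$36,036

Base amounts from the schedule: second-degree assault $26,000.
Single charge. Combined base = $26,000.
Defendant has an out-of-state residence (+20%): $26,000 × 1.2 = $31,200.
Three or more prior convictions of any kind (+5%): $31,200 × 1.05 = $32,760.
A deadly weapon other than a firearm was used (+10%): $32,760 × 1.1 = $36,036.
$36,036 is within the $250,000 maximum.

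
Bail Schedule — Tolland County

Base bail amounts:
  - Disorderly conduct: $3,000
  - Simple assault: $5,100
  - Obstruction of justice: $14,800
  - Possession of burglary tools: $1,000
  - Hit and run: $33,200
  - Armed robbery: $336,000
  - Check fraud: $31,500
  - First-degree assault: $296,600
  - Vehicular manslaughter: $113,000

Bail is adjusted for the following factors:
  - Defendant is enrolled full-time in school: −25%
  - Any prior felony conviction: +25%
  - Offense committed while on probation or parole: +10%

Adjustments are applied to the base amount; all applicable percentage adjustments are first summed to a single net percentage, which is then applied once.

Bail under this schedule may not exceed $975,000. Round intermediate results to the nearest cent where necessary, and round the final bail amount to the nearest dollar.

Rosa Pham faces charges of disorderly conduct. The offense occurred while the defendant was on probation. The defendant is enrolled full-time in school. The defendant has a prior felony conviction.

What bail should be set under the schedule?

$3,300

Base amounts from the schedule: disorderly conduct $3,000.
Single charge. Combined base = $3,000.
Net percentage adjustment: −25% +25% +10% = +10%. $3,000 × 1.1 = $3,300.
$3,300 is within the $975,000 maximum.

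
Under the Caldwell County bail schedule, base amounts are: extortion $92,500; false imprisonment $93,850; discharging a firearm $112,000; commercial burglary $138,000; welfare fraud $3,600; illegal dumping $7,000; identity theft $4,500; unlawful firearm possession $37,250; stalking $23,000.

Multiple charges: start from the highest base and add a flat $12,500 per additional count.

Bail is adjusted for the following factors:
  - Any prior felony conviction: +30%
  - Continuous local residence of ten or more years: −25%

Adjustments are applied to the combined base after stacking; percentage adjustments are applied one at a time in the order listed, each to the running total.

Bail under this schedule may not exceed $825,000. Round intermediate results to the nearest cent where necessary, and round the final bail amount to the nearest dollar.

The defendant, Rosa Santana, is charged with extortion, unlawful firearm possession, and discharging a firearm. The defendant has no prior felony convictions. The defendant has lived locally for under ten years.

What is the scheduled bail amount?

Base amounts from the schedule: extortion $92,500; unlawful firearm possession $37,250; discharging a firearm $112,000.
Stacking rule: highest base plus $12,500 per additional charge. Highest is discharging a firearm at $112,000; 2 additional charges → +$25,000. Combined base = $137,000.
No adjustment factors apply to this defendant.
$137,000 is within the $825,000 maximum.

$137,000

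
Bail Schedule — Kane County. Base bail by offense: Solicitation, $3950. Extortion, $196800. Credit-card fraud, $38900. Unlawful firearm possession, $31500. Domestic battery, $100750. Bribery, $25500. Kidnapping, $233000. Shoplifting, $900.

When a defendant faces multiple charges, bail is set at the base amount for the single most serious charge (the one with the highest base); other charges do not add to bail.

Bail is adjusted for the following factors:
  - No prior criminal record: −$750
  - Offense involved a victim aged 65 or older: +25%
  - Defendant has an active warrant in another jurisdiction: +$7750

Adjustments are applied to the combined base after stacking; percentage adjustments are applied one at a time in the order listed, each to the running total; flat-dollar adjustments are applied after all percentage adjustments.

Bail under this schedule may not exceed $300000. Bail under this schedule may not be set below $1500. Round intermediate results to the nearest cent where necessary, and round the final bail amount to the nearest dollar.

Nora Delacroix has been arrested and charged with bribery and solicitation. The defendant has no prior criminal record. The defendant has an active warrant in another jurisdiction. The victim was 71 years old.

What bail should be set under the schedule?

Base amounts from the schedule: bribery $25500; solicitation $3950.
Stacking rule: use the highest base only. Highest is bribery at $25500. Combined base = $25500.
Offense involved a victim aged 65 or older (+25%): $25500 × 1.25 = $31875.
No prior criminal record (−$750 flat): $31875 − $750 = $31125.
Defendant has an active warrant in another jurisdiction (+$7750 flat): $31125 + $7750 = $38875.
$38875 is within the $300000 maximum.
$38875 is at or above the $1500 minimum.

$38875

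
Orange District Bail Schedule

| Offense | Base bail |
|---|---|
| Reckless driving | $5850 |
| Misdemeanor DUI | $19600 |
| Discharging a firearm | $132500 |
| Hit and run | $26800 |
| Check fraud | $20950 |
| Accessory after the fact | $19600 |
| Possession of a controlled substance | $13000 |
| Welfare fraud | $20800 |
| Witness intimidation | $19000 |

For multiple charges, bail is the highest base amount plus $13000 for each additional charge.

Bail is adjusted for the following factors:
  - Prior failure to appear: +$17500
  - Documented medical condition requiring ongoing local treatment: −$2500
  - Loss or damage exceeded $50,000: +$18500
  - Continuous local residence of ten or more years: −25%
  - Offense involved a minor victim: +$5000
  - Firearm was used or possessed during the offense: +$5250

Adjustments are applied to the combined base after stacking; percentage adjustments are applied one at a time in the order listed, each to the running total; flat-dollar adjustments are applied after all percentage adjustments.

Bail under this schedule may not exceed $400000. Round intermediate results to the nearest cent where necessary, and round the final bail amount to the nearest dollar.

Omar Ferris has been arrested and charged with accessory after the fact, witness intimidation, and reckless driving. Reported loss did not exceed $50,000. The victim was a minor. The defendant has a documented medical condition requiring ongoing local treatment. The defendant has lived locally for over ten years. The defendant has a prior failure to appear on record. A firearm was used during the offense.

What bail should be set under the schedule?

Base amounts from the schedule: accessory after the fact $19600; witness intimidation $19000; reckless driving $5850.
Stacking rule: highest base plus $13000 per additional charge. Highest is accessory after the fact at $19600; 2 additional charges → +$26000. Combined base = $45600.
Continuous local residence of ten or more years (−25%): $45600 × 0.75 = $34200.
Prior failure to appear (+$17500 flat): $34200 + $17500 = $51700.
Documented medical condition requiring ongoing local treatment (−$2500 flat): $51700 − $2500 = $49200.
Offense involved a minor victim (+$5000 flat): $49200 + $5000 = $54200.
Firearm was used or possessed during the offense (+$5250 flat): $54200 + $5250 = $59450.
$59450 is within the $400000 maximum.

$59450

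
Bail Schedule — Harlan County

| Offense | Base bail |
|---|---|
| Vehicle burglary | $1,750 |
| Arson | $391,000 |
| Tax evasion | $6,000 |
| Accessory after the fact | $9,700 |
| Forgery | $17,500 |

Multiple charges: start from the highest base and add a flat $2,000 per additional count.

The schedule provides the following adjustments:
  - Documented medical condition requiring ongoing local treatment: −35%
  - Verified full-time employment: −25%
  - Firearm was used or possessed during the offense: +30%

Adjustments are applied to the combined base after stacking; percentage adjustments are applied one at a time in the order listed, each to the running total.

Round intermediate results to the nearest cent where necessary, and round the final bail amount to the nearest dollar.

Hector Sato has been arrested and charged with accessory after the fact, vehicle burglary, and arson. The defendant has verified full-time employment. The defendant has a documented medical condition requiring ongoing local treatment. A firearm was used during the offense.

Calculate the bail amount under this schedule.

$250,331

Base amounts from the schedule: accessory after the fact $9,700; vehicle burglary $1,750; arson $391,000.
Stacking rule: highest base plus $2,000 per additional charge. Highest is arson at $391,000; 2 additional charges → +$4,000. Combined base = $395,000.
Documented medical condition requiring ongoing local treatment (−35%): $395,000 × 0.65 = $256,750.
Verified full-time employment (−25%): $256,750 × 0.75 = $192,562.50.
Firearm was used or possessed during the offense (+30%): $192,562.50 × 1.3 = $250,331.25.
Rounded to the nearest dollar: $250,331.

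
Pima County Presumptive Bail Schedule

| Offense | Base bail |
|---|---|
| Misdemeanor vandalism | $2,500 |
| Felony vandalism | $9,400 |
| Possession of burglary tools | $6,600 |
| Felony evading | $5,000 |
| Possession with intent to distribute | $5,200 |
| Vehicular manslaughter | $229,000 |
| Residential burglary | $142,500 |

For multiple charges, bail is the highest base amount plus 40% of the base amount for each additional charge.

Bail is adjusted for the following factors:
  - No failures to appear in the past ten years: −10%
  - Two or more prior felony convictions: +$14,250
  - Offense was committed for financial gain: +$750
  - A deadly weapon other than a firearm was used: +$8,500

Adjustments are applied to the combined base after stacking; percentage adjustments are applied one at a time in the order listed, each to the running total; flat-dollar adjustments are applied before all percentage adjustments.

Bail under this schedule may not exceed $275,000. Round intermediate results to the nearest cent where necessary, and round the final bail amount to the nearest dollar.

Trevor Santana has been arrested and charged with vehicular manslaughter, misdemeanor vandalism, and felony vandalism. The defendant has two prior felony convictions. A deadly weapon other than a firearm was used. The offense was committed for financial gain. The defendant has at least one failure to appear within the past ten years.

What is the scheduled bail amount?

$257,260

Base amounts from the schedule: vehicular manslaughter $229,000; misdemeanor vandalism $2,500; felony vandalism $9,400.
Stacking rule: highest base plus 40% of each additional charge. Highest is vehicular manslaughter at $229,000. Additional: $2,500 × 40% = $1,000; $9,400 × 40% = $3,760. Combined base = $229,000 + $4,760 = $233,760.
Two or more prior felony convictions (+$14,250 flat): $233,760 + $14,250 = $248,010.
Offense was committed for financial gain (+$750 flat): $248,010 + $750 = $248,760.
A deadly weapon other than a firearm was used (+$8,500 flat): $248,760 + $8,500 = $257,260.
$257,260 is within the $275,000 maximum.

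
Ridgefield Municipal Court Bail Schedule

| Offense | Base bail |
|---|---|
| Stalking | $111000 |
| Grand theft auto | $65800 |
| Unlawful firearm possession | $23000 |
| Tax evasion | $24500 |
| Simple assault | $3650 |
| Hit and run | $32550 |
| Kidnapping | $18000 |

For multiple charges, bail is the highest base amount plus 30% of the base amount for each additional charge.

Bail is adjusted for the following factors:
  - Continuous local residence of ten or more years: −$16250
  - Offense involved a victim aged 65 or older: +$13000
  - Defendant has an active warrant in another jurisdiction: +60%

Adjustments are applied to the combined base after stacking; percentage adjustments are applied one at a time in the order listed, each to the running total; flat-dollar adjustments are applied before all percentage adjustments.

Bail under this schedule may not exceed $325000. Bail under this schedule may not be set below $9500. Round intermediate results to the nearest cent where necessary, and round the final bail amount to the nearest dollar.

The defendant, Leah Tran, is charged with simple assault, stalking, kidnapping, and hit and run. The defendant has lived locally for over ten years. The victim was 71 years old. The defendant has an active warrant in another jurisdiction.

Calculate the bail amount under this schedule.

$198416

Base amounts from the schedule: simple assault $3650; stalking $111000; kidnapping $18000; hit and run $32550.
Stacking rule: highest base plus 30% of each additional charge. Highest is stalking at $111000. Additional: $3650 × 30% = $1095; $18000 × 30% = $5400; $32550 × 30% = $9765. Combined base = $111000 + $16260 = $127260.
Continuous local residence of ten or more years (−$16250 flat): $127260 − $16250 = $111010.
Offense involved a victim aged 65 or older (+$13000 flat): $111010 + $13000 = $124010.
Defendant has an active warrant in another jurisdiction (+60%): $124010 × 1.6 = $198416.
$198416 is within the $325000 maximum.
$198416 is at or above the $9500 minimum.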